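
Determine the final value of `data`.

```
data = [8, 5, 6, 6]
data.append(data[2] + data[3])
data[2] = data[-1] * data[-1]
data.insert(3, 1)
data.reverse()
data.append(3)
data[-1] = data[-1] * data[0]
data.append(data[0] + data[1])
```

append data[2]+data[3] = 6+6 = 12 → [8, 5, 6, 6, 12]
data[2] = data[-1]*data[-1] = 12*12 = 144 → [8, 5, 144, 6, 12]
insert 1 at 3 → [8, 5, 144, 1, 6, 12]
reverse → [12, 6, 1, 144, 5, 8]
append 3 → [12, 6, 1, 144, 5, 8, 3]
data[-1] = data[-1]*data[0] = 3*12 = 36 → [12, 6, 1, 144, 5, 8, 36]
append data[0]+data[1] = 12+6 = 18 → [12, 6, 1, 144, 5, 8, 36, 18]

[12, 6, 1, 144, 5, 8, 36, 18]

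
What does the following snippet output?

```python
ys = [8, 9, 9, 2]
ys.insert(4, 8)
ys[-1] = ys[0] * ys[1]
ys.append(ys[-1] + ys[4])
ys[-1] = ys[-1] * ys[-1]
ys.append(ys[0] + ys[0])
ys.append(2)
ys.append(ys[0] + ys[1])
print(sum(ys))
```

20871

insert 8 at 4 → [8, 9, 9, 2, 8]
ys[-1] = ys[0]*ys[1] = 8*9 = 72 → [8, 9, 9, 2, 72]
append ys[-1]+ys[4] = 72+72 = 144 → [8, 9, 9, 2, 72, 144]
ys[-1] = ys[-1]*ys[-1] = 144*144 = 20736 → [8, 9, 9, 2, 72, 20736]
append ys[0]+ys[0] = 8+8 = 16 → [8, 9, 9, 2, 72, 20736, 16]
append 2 → [8, 9, 9, 2, 72, 20736, 16, 2]
append ys[0]+ys[1] = 8+9 = 17 → [8, 9, 9, 2, 72, 20736, 16, 2, 17]
sum = 20871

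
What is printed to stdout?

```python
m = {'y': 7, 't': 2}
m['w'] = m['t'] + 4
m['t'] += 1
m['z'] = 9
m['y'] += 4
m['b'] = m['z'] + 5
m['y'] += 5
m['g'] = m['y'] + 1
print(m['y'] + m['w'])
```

m['w'] = m['t']+4 = 6 → {'y': 7, 't': 2, 'w': 6}
m['t'] = 2+1 = 3 → {'y': 7, 't': 3, 'w': 6}
m['z'] = 9 → {'y': 7, 't': 3, 'w': 6, 'z': 9}
m['y'] = 7+4 = 11 → {'y': 11, 't': 3, 'w': 6, 'z': 9}
m['b'] = m['z']+5 = 14 → {'y': 11, 't': 3, 'w': 6, 'z': 9, 'b': 14}
m['y'] = 11+5 = 16 → {'y': 16, 't': 3, 'w': 6, 'z': 9, 'b': 14}
m['g'] = m['y']+1 = 17 → {'y': 16, 't': 3, 'w': 6, 'z': 9, 'b': 14, 'g': 17}
m['y']+m['w'] = 16+6 = 22

22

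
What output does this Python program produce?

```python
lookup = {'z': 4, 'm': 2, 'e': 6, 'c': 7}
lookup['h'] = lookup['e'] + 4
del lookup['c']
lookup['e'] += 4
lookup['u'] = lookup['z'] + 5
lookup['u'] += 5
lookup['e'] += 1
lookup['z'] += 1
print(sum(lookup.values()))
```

lookup['h'] = lookup['e']+4 = 10 → {'z': 4, 'm': 2, 'e': 6, 'c': 7, 'h': 10}
del 'c' → {'z': 4, 'm': 2, 'e': 6, 'h': 10}
lookup['e'] = 6+4 = 10 → {'z': 4, 'm': 2, 'e': 10, 'h': 10}
lookup['u'] = lookup['z']+5 = 9 → {'z': 4, 'm': 2, 'e': 10, 'h': 10, 'u': 9}
lookup['u'] = 9+5 = 14 → {'z': 4, 'm': 2, 'e': 10, 'h': 10, 'u': 14}
lookup['e'] = 10+1 = 11 → {'z': 4, 'm': 2, 'e': 11, 'h': 10, 'u': 14}
lookup['z'] = 4+1 = 5 → {'z': 5, 'm': 2, 'e': 11, 'h': 10, 'u': 14}
sum of values = 42

42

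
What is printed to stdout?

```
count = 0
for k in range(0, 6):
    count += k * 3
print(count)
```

45

k=0: count = 0+0*3 = 0
k=1: count = 0+1*3 = 3
k=2: count = 3+2*3 = 9
k=3: count = 9+3*3 = 18
k=4: count = 18+4*3 = 30
k=5: count = 30+5*3 = 45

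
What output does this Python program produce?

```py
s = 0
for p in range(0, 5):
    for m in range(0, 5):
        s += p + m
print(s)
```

p=0,m=0: s = 0+0 = 0
p=0,m=1: s = 0+1 = 1
p=0,m=2: s = 1+2 = 3
p=0,m=3: s = 3+3 = 6
p=0,m=4: s = 6+4 = 10
p=1,m=0: s = 10+1 = 11
p=1,m=1: s = 11+2 = 13
p=1,m=2: s = 13+3 = 16
p=1,m=3: s = 16+4 = 20
p=1,m=4: s = 20+5 = 25
p=2,m=0: s = 25+2 = 27
p=2,m=1: s = 27+3 = 30
p=2,m=2: s = 30+4 = 34
p=2,m=3: s = 34+5 = 39
p=2,m=4: s = 39+6 = 45
p=3,m=0: s = 45+3 = 48
p=3,m=1: s = 48+4 = 52
p=3,m=2: s = 52+5 = 57
p=3,m=3: s = 57+6 = 63
p=3,m=4: s = 63+7 = 70
p=4,m=0: s = 70+4 = 74
p=4,m=1: s = 74+5 = 79
p=4,m=2: s = 79+6 = 85
p=4,m=3: s = 85+7 = 92
p=4,m=4: s = 92+8 = 100

100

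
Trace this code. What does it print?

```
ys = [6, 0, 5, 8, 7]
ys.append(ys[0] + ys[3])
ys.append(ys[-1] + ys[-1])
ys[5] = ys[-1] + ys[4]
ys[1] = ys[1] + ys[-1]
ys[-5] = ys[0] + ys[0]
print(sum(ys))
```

124

append ys[0]+ys[3] = 6+8 = 14 → [6, 0, 5, 8, 7, 14]
append ys[-1]+ys[-1] = 14+14 = 28 → [6, 0, 5, 8, 7, 14, 28]
ys[5] = ys[-1]+ys[4] = 28+7 = 35 → [6, 0, 5, 8, 7, 35, 28]
ys[1] = ys[1]+ys[-1] = 0+28 = 28 → [6, 28, 5, 8, 7, 35, 28]
ys[-5] = ys[0]+ys[0] = 6+6 = 12 → [6, 28, 12, 8, 7, 35, 28]
sum = 124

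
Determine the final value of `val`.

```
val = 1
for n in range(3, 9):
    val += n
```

34

n=3: val = 1+3 = 4
n=4: val = 4+4 = 8
n=5: val = 8+5 = 13
n=6: val = 13+6 = 19
n=7: val = 19+7 = 26
n=8: val = 26+8 = 34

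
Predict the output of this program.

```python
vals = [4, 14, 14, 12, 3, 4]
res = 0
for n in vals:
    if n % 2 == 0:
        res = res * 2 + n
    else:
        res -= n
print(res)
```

254

n=4: even, res = 0*2+4 = 4
n=14: even, res = 4*2+14 = 22
n=14: even, res = 22*2+14 = 58
n=12: even, res = 58*2+12 = 128
n=3: not even, res = 128-3 = 125
n=4: even, res = 125*2+4 = 254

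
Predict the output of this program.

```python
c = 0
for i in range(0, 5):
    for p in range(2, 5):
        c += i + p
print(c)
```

75

i=0,p=2: c = 0+2 = 2
i=0,p=3: c = 2+3 = 5
i=0,p=4: c = 5+4 = 9
i=1,p=2: c = 9+3 = 12
i=1,p=3: c = 12+4 = 16
i=1,p=4: c = 16+5 = 21
i=2,p=2: c = 21+4 = 25
i=2,p=3: c = 25+5 = 30
i=2,p=4: c = 30+6 = 36
i=3,p=2: c = 36+5 = 41
i=3,p=3: c = 41+6 = 47
i=3,p=4: c = 47+7 = 54
i=4,p=2: c = 54+6 = 60
i=4,p=3: c = 60+7 = 67
i=4,p=4: c = 67+8 = 75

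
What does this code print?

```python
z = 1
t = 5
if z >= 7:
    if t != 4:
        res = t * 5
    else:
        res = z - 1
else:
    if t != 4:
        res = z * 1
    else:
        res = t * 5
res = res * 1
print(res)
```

1

z=1, t=5
z >= 7 is False; t != 4 is True
→ res = z * 1 = 1
res = 1*1 = 1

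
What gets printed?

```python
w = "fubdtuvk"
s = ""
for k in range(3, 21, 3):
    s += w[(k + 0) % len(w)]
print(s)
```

k=3: add w[3]='d' → 'd'
k=6: add w[6]='v' → 'dv'
k=9: add w[1]='u' → 'dvu'
k=12: add w[4]='t' → 'dvut'
k=15: add w[7]='k' → 'dvutk'
k=18: add w[2]='b' → 'dvutkb'

dvutkb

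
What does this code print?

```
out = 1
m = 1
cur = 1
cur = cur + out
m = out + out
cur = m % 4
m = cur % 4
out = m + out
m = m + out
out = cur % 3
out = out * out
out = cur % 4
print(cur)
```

cur = 1+1 = 2
m = 1+1 = 2
cur = 2%4 = 2
m = 2%4 = 2
out = 2+1 = 3
m = 2+3 = 5
out = 2%3 = 2
out = 2*2 = 4
out = 2%4 = 2

2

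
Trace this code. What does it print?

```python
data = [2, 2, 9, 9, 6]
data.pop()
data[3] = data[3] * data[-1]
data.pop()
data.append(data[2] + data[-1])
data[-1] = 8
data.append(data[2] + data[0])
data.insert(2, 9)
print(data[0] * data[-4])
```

pop() removes 6 → [2, 2, 9, 9]
data[3] = data[3]*data[-1] = 9*9 = 81 → [2, 2, 9, 81]
pop() removes 81 → [2, 2, 9]
append data[2]+data[-1] = 9+9 = 18 → [2, 2, 9, 18]
data[-1] = 8 → [2, 2, 9, 8]
append data[2]+data[0] = 9+2 = 11 → [2, 2, 9, 8, 11]
insert 9 at 2 → [2, 2, 9, 9, 8, 11]
data[0]*data[-4] = 2*9 = 18

18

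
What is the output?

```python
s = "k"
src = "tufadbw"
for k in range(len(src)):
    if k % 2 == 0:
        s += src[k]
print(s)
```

ktfdw

k=0: add 't' → 'kt'
k=1: skip
k=2: add 'f' → 'ktf'
k=3: skip
k=4: add 'd' → 'ktfd'
k=5: skip
k=6: add 'w' → 'ktfdw'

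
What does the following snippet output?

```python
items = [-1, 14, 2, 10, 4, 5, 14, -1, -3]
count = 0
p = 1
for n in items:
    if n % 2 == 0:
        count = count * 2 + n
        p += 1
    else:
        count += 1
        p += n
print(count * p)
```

2028

n=-1: not even, count = 0+1 = 1; p=0
n=14: even, count = 1*2+14 = 16; p=1
n=2: even, count = 16*2+2 = 34; p=2
n=10: even, count = 34*2+10 = 78; p=3
n=4: even, count = 78*2+4 = 160; p=4
n=5: not even, count = 160+1 = 161; p=9
n=14: even, count = 161*2+14 = 336; p=10
n=-1: not even, count = 336+1 = 337; p=9
n=-3: not even, count = 337+1 = 338; p=6
count*p = 338*6 = 2028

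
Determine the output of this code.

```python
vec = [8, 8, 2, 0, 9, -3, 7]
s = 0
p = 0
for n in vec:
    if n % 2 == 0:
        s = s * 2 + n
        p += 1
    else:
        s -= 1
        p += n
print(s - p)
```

n=8: even, s = 0*2+8 = 8; p=1
n=8: even, s = 8*2+8 = 24; p=2
n=2: even, s = 24*2+2 = 50; p=3
n=0: even, s = 50*2+0 = 100; p=4
n=9: not even, s = 100-1 = 99; p=13
n=-3: not even, s = 99-1 = 98; p=10
n=7: not even, s = 98-1 = 97; p=17
s-p = 97-17 = 80

80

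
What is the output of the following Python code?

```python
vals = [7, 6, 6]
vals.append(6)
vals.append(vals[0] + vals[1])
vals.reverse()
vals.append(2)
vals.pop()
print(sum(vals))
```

38

append 6 → [7, 6, 6, 6]
append vals[0]+vals[1] = 7+6 = 13 → [7, 6, 6, 6, 13]
reverse → [13, 6, 6, 6, 7]
append 2 → [13, 6, 6, 6, 7, 2]
pop() removes 2 → [13, 6, 6, 6, 7]
sum = 38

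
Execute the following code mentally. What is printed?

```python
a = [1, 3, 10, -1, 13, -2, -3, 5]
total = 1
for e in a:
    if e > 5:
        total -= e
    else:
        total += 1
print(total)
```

e=1: not >5, total = 1+1 = 2
e=3: not >5, total = 2+1 = 3
e=10: >5, total = 3-10 = -7
e=-1: not >5, total = (-7)+1 = -6
e=13: >5, total = (-6)-13 = -19
e=-2: not >5, total = (-19)+1 = -18
e=-3: not >5, total = (-18)+1 = -17
e=5: not >5, total = (-17)+1 = -16

-16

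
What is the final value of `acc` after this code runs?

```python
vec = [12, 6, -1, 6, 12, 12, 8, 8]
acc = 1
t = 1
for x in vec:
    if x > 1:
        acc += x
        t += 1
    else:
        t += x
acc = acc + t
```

72

x=12: >1, acc = 1+12 = 13; t=2
x=6: >1, acc = 13+6 = 19; t=3
x=-1: not >1; t=2
x=6: >1, acc = 19+6 = 25; t=3
x=12: >1, acc = 25+12 = 37; t=4
x=12: >1, acc = 37+12 = 49; t=5
x=8: >1, acc = 49+8 = 57; t=6
x=8: >1, acc = 57+8 = 65; t=7
acc+t = 65+7 = 72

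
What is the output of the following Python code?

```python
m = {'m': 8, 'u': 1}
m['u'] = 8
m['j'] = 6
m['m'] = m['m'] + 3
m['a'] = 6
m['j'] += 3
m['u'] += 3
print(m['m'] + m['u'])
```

22

m['u'] = 8 → {'m': 8, 'u': 8}
m['j'] = 6 → {'m': 8, 'u': 8, 'j': 6}
m['m'] = m['m']+3 = 11 → {'m': 11, 'u': 8, 'j': 6}
m['a'] = 6 → {'m': 11, 'u': 8, 'j': 6, 'a': 6}
m['j'] = 6+3 = 9 → {'m': 11, 'u': 8, 'j': 9, 'a': 6}
m['u'] = 8+3 = 11 → {'m': 11, 'u': 11, 'j': 9, 'a': 6}
m['m']+m['u'] = 11+11 = 22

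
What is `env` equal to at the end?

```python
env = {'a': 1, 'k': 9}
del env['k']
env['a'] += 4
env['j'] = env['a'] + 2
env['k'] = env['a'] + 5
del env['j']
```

del 'k' → {'a': 1}
env['a'] = 1+4 = 5 → {'a': 5}
env['j'] = env['a']+2 = 7 → {'a': 5, 'j': 7}
env['k'] = env['a']+5 = 10 → {'a': 5, 'j': 7, 'k': 10}
del 'j' → {'a': 5, 'k': 10}

{'a': 5, 'k': 10}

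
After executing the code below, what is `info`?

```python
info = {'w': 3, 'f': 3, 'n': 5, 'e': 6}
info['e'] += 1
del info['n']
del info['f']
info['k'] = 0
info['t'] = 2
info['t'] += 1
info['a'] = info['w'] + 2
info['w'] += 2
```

info['e'] = 6+1 = 7 → {'w': 3, 'f': 3, 'n': 5, 'e': 7}
del 'n' → {'w': 3, 'f': 3, 'e': 7}
del 'f' → {'w': 3, 'e': 7}
info['k'] = 0 → {'w': 3, 'e': 7, 'k': 0}
info['t'] = 2 → {'w': 3, 'e': 7, 'k': 0, 't': 2}
info['t'] = 2+1 = 3 → {'w': 3, 'e': 7, 'k': 0, 't': 3}
info['a'] = info['w']+2 = 5 → {'w': 3, 'e': 7, 'k': 0, 't': 3, 'a': 5}
info['w'] = 3+2 = 5 → {'w': 5, 'e': 7, 'k': 0, 't': 3, 'a': 5}

{'w': 5, 'e': 7, 'k': 0, 't': 3, 'a': 5}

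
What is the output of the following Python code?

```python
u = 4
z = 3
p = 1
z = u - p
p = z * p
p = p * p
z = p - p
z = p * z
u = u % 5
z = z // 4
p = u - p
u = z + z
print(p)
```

-5

z = 4-1 = 3
p = 3*1 = 3
p = 3*3 = 9
z = 9-9 = 0
z = 9*0 = 0
u = 4%5 = 4
z = 0//4 = 0
p = 4-9 = -5
u = 0+0 = 0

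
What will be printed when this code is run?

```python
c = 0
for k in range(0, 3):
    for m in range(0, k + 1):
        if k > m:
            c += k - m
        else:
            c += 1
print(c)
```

k=0,m=0: not 0>0, c = 0+1 = 1
k=1,m=0: 1>0, c = 1+1 = 2
k=1,m=1: not 1>1, c = 2+1 = 3
k=2,m=0: 2>0, c = 3+2 = 5
k=2,m=1: 2>1, c = 5+1 = 6
k=2,m=2: not 2>2, c = 6+1 = 7

7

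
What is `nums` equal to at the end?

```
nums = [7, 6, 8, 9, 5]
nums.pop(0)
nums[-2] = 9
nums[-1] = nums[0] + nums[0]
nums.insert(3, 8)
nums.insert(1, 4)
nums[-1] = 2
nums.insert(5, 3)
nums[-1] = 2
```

pop(0) removes 7 → [6, 8, 9, 5]
nums[-2] = 9 → [6, 8, 9, 5]
nums[-1] = nums[0]+nums[0] = 6+6 = 12 → [6, 8, 9, 12]
insert 8 at 3 → [6, 8, 9, 8, 12]
insert 4 at 1 → [6, 4, 8, 9, 8, 12]
nums[-1] = 2 → [6, 4, 8, 9, 8, 2]
insert 3 at 5 → [6, 4, 8, 9, 8, 3, 2]
nums[-1] = 2 → [6, 4, 8, 9, 8, 3, 2]

[6, 4, 8, 9, 8, 3, 2]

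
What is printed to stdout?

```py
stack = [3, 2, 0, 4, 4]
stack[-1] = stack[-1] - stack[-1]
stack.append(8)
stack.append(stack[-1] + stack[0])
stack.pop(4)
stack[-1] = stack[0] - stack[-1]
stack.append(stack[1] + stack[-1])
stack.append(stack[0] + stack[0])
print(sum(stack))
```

9

stack[-1] = stack[-1]-stack[-1] = 4-4 = 0 → [3, 2, 0, 4, 0]
append 8 → [3, 2, 0, 4, 0, 8]
append stack[-1]+stack[0] = 8+3 = 11 → [3, 2, 0, 4, 0, 8, 11]
pop(4) removes 0 → [3, 2, 0, 4, 8, 11]
stack[-1] = stack[0]-stack[-1] = 3-11 = -8 → [3, 2, 0, 4, 8, -8]
append stack[1]+stack[-1] = 2+(-8) = -6 → [3, 2, 0, 4, 8, -8, -6]
append stack[0]+stack[0] = 3+3 = 6 → [3, 2, 0, 4, 8, -8, -6, 6]
sum = 9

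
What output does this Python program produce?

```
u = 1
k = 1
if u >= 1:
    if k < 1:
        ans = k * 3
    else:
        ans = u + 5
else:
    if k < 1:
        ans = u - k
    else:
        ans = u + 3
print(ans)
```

6

u=1, k=1
u >= 1 is True; k < 1 is False
→ ans = u + 5 = 6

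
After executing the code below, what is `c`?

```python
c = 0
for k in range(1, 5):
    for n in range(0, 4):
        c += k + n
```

k=1,n=0: c = 0+1 = 1
k=1,n=1: c = 1+2 = 3
k=1,n=2: c = 3+3 = 6
k=1,n=3: c = 6+4 = 10
k=2,n=0: c = 10+2 = 12
k=2,n=1: c = 12+3 = 15
k=2,n=2: c = 15+4 = 19
k=2,n=3: c = 19+5 = 24
k=3,n=0: c = 24+3 = 27
k=3,n=1: c = 27+4 = 31
k=3,n=2: c = 31+5 = 36
k=3,n=3: c = 36+6 = 42
k=4,n=0: c = 42+4 = 46
k=4,n=1: c = 46+5 = 51
k=4,n=2: c = 51+6 = 57
k=4,n=3: c = 57+7 = 64

64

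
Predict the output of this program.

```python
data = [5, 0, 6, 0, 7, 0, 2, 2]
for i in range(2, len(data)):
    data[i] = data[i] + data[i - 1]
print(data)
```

[5, 0, 6, 6, 13, 13, 15, 17]

i=2: data[2] = 6+0 = 6 → [5, 0, 6, 0, 7, 0, 2, 2]
i=3: data[3] = 0+6 = 6 → [5, 0, 6, 6, 7, 0, 2, 2]
i=4: data[4] = 7+6 = 13 → [5, 0, 6, 6, 13, 0, 2, 2]
i=5: data[5] = 0+13 = 13 → [5, 0, 6, 6, 13, 13, 2, 2]
i=6: data[6] = 2+13 = 15 → [5, 0, 6, 6, 13, 13, 15, 2]
i=7: data[7] = 2+15 = 17 → [5, 0, 6, 6, 13, 13, 15, 17]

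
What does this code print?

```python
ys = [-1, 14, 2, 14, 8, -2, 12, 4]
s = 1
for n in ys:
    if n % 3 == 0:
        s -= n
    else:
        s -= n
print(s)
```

-50

n=-1: not %3==0, s = 1-(-1) = 2
n=14: not %3==0, s = 2-14 = -12
n=2: not %3==0, s = (-12)-2 = -14
n=14: not %3==0, s = (-14)-14 = -28
n=8: not %3==0, s = (-28)-8 = -36
n=-2: not %3==0, s = (-36)-(-2) = -34
n=12: %3==0, s = (-34)-12 = -46
n=4: not %3==0, s = (-46)-4 = -50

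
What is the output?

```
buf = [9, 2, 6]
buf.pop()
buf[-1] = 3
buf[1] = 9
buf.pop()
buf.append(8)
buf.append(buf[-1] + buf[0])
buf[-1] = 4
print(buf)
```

[9, 8, 4]

pop() removes 6 → [9, 2]
buf[-1] = 3 → [9, 3]
buf[1] = 9 → [9, 9]
pop() removes 9 → [9]
append 8 → [9, 8]
append buf[-1]+buf[0] = 8+9 = 17 → [9, 8, 17]
buf[-1] = 4 → [9, 8, 4]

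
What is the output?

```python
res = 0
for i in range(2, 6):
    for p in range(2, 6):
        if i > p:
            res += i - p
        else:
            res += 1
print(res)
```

20

i=2,p=2: not 2>2, res = 0+1 = 1
i=2,p=3: not 2>3, res = 1+1 = 2
i=2,p=4: not 2>4, res = 2+1 = 3
i=2,p=5: not 2>5, res = 3+1 = 4
i=3,p=2: 3>2, res = 4+1 = 5
i=3,p=3: not 3>3, res = 5+1 = 6
i=3,p=4: not 3>4, res = 6+1 = 7
i=3,p=5: not 3>5, res = 7+1 = 8
i=4,p=2: 4>2, res = 8+2 = 10
i=4,p=3: 4>3, res = 10+1 = 11
i=4,p=4: not 4>4, res = 11+1 = 12
i=4,p=5: not 4>5, res = 12+1 = 13
i=5,p=2: 5>2, res = 13+3 = 16
i=5,p=3: 5>3, res = 16+2 = 18
i=5,p=4: 5>4, res = 18+1 = 19
i=5,p=5: not 5>5, res = 19+1 = 20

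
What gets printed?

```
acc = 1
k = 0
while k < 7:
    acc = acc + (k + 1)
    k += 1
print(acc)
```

29

k=0: acc = 1+1 = 2
k=1: acc = 2+2 = 4
k=2: acc = 4+3 = 7
k=3: acc = 7+4 = 11
k=4: acc = 11+5 = 16
k=5: acc = 16+6 = 22
k=6: acc = 22+7 = 29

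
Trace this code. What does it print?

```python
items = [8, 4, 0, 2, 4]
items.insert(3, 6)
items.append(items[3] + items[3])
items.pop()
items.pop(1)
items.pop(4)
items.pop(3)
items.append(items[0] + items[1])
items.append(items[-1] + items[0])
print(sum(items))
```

insert 6 at 3 → [8, 4, 0, 6, 2, 4]
append items[3]+items[3] = 6+6 = 12 → [8, 4, 0, 6, 2, 4, 12]
pop() removes 12 → [8, 4, 0, 6, 2, 4]
pop(1) removes 4 → [8, 0, 6, 2, 4]
pop(4) removes 4 → [8, 0, 6, 2]
pop(3) removes 2 → [8, 0, 6]
append items[0]+items[1] = 8+0 = 8 → [8, 0, 6, 8]
append items[-1]+items[0] = 8+8 = 16 → [8, 0, 6, 8, 16]
sum = 38

38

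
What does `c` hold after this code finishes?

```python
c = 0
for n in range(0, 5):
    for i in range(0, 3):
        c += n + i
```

45

n=0,i=0: c = 0+0 = 0
n=0,i=1: c = 0+1 = 1
n=0,i=2: c = 1+2 = 3
n=1,i=0: c = 3+1 = 4
n=1,i=1: c = 4+2 = 6
n=1,i=2: c = 6+3 = 9
n=2,i=0: c = 9+2 = 11
n=2,i=1: c = 11+3 = 14
n=2,i=2: c = 14+4 = 18
n=3,i=0: c = 18+3 = 21
n=3,i=1: c = 21+4 = 25
n=3,i=2: c = 25+5 = 30
n=4,i=0: c = 30+4 = 34
n=4,i=1: c = 34+5 = 39
n=4,i=2: c = 39+6 = 45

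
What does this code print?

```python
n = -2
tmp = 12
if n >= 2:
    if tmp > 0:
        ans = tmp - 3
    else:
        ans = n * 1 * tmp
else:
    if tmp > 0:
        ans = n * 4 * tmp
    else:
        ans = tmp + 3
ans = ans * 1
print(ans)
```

-96

n=-2, tmp=12
n >= 2 is False; tmp > 0 is True
→ ans = n * 4 * tmp = -96
ans = (-96)*1 = -96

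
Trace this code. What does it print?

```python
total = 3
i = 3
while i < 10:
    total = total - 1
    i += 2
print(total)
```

-1

i=3: total = 3-1 = 2
i=5: total = 2-1 = 1
i=7: total = 1-1 = 0
i=9: total = 0-1 = -1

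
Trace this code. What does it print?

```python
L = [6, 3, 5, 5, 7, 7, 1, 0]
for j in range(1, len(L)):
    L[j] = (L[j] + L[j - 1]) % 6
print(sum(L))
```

j=1: L[1] = (3+6)%6 = 3 → [6, 3, 5, 5, 7, 7, 1, 0]
j=2: L[2] = (5+3)%6 = 2 → [6, 3, 2, 5, 7, 7, 1, 0]
j=3: L[3] = (5+2)%6 = 1 → [6, 3, 2, 1, 7, 7, 1, 0]
j=4: L[4] = (7+1)%6 = 2 → [6, 3, 2, 1, 2, 7, 1, 0]
j=5: L[5] = (7+2)%6 = 3 → [6, 3, 2, 1, 2, 3, 1, 0]
j=6: L[6] = (1+3)%6 = 4 → [6, 3, 2, 1, 2, 3, 4, 0]
j=7: L[7] = (0+4)%6 = 4 → [6, 3, 2, 1, 2, 3, 4, 4]
sum = 25

25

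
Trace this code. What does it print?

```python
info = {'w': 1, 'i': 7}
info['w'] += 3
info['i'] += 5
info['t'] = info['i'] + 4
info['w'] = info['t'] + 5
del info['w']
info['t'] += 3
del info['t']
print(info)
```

{'i': 12}

info['w'] = 1+3 = 4 → {'w': 4, 'i': 7}
info['i'] = 7+5 = 12 → {'w': 4, 'i': 12}
info['t'] = info['i']+4 = 16 → {'w': 4, 'i': 12, 't': 16}
info['w'] = info['t']+5 = 21 → {'w': 21, 'i': 12, 't': 16}
del 'w' → {'i': 12, 't': 16}
info['t'] = 16+3 = 19 → {'i': 12, 't': 19}
del 't' → {'i': 12}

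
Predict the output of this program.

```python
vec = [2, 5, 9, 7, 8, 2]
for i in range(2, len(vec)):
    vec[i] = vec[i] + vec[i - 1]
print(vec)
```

i=2: vec[2] = 9+5 = 14 → [2, 5, 14, 7, 8, 2]
i=3: vec[3] = 7+14 = 21 → [2, 5, 14, 21, 8, 2]
i=4: vec[4] = 8+21 = 29 → [2, 5, 14, 21, 29, 2]
i=5: vec[5] = 2+29 = 31 → [2, 5, 14, 21, 29, 31]

[2, 5, 14, 21, 29, 31]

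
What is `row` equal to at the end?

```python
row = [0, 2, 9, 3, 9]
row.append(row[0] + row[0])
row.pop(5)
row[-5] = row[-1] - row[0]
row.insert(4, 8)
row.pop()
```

append row[0]+row[0] = 0+0 = 0 → [0, 2, 9, 3, 9, 0]
pop(5) removes 0 → [0, 2, 9, 3, 9]
row[-5] = row[-1]-row[0] = 9-0 = 9 → [9, 2, 9, 3, 9]
insert 8 at 4 → [9, 2, 9, 3, 8, 9]
pop() removes 9 → [9, 2, 9, 3, 8]

[9, 2, 9, 3, 8]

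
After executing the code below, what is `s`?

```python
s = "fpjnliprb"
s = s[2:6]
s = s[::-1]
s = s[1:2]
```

'l'

slice [2:6] → 'jnli'
reverse → 'ilnj'
slice [1:2] → 'l'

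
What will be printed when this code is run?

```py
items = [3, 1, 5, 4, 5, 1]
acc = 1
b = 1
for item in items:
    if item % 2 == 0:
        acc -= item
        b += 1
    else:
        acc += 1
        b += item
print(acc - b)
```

item=3: not even, acc = 1+1 = 2; b=4
item=1: not even, acc = 2+1 = 3; b=5
item=5: not even, acc = 3+1 = 4; b=10
item=4: even, acc = 4-4 = 0; b=11
item=5: not even, acc = 0+1 = 1; b=16
item=1: not even, acc = 1+1 = 2; b=17
acc-b = 2-17 = -15

-15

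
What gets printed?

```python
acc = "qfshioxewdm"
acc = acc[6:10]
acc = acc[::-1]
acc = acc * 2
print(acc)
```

slice [6:10] → 'xewd'
reverse → 'dwex'
repeat ×2 → 'dwexdwex'

dwexdwex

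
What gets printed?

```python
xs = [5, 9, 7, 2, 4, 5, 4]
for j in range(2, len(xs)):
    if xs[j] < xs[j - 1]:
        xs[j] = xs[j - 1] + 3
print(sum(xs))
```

104

j=2: 7<9, xs[2] = 9+3 = 12 → [5, 9, 12, 2, 4, 5, 4]
j=3: 2<12, xs[3] = 12+3 = 15 → [5, 9, 12, 15, 4, 5, 4]
j=4: 4<15, xs[4] = 15+3 = 18 → [5, 9, 12, 15, 18, 5, 4]
j=5: 5<18, xs[5] = 18+3 = 21 → [5, 9, 12, 15, 18, 21, 4]
j=6: 4<21, xs[6] = 21+3 = 24 → [5, 9, 12, 15, 18, 21, 24]
sum = 104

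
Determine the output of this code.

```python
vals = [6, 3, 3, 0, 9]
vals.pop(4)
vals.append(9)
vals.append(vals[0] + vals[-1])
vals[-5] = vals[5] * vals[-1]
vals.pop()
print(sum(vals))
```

243

pop(4) removes 9 → [6, 3, 3, 0]
append 9 → [6, 3, 3, 0, 9]
append vals[0]+vals[-1] = 6+9 = 15 → [6, 3, 3, 0, 9, 15]
vals[-5] = vals[5]*vals[-1] = 15*15 = 225 → [6, 225, 3, 0, 9, 15]
pop() removes 15 → [6, 225, 3, 0, 9]
sum = 243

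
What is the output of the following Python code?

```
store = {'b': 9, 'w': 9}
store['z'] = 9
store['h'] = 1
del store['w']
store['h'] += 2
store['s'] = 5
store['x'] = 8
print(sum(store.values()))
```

34

store['z'] = 9 → {'b': 9, 'w': 9, 'z': 9}
store['h'] = 1 → {'b': 9, 'w': 9, 'z': 9, 'h': 1}
del 'w' → {'b': 9, 'z': 9, 'h': 1}
store['h'] = 1+2 = 3 → {'b': 9, 'z': 9, 'h': 3}
store['s'] = 5 → {'b': 9, 'z': 9, 'h': 3, 's': 5}
store['x'] = 8 → {'b': 9, 'z': 9, 'h': 3, 's': 5, 'x': 8}
sum of values = 34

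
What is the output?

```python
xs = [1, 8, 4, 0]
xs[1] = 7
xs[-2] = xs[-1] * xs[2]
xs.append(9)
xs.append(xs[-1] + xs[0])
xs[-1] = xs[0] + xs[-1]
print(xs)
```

xs[1] = 7 → [1, 7, 4, 0]
xs[-2] = xs[-1]*xs[2] = 0*4 = 0 → [1, 7, 0, 0]
append 9 → [1, 7, 0, 0, 9]
append xs[-1]+xs[0] = 9+1 = 10 → [1, 7, 0, 0, 9, 10]
xs[-1] = xs[0]+xs[-1] = 1+10 = 11 → [1, 7, 0, 0, 9, 11]

[1, 7, 0, 0, 9, 11]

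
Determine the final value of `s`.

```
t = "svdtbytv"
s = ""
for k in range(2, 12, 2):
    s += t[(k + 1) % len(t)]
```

k=2: add t[3]='t' → 't'
k=4: add t[5]='y' → 'ty'
k=6: add t[7]='v' → 'tyv'
k=8: add t[1]='v' → 'tyvv'
k=10: add t[3]='t' → 'tyvvt'

'tyvvt'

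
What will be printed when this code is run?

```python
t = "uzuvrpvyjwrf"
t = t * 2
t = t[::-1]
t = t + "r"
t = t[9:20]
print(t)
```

repeat ×2 → 'uzuvrpvyjwrfuzuvrpvyjwrf'
reverse → 'frwjyvprvuzufrwjyvprvuzu'
+ 'r' → 'frwjyvprvuzufrwjyvprvuzur'
slice [9:20] → 'uzufrwjyvpr'

uzufrwjyvpr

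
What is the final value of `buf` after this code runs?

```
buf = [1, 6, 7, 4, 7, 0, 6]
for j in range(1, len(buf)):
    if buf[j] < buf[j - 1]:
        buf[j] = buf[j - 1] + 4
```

j=1: 6>=1, unchanged → [1, 6, 7, 4, 7, 0, 6]
j=2: 7>=6, unchanged → [1, 6, 7, 4, 7, 0, 6]
j=3: 4<7, buf[3] = 7+4 = 11 → [1, 6, 7, 11, 7, 0, 6]
j=4: 7<11, buf[4] = 11+4 = 15 → [1, 6, 7, 11, 15, 0, 6]
j=5: 0<15, buf[5] = 15+4 = 19 → [1, 6, 7, 11, 15, 19, 6]
j=6: 6<19, buf[6] = 19+4 = 23 → [1, 6, 7, 11, 15, 19, 23]

[1, 6, 7, 11, 15, 19, 23]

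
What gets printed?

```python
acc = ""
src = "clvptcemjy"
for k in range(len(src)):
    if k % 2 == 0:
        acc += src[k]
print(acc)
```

cvtej

k=0: add 'c' → 'c'
k=1: skip
k=2: add 'v' → 'cv'
k=3: skip
k=4: add 't' → 'cvt'
k=5: skip
k=6: add 'e' → 'cvte'
k=7: skip
k=8: add 'j' → 'cvtej'
k=9: skip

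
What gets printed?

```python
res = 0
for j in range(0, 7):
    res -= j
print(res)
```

-21

j=0: res = 0-0 = 0
j=1: res = 0-1 = -1
j=2: res = (-1)-2 = -3
j=3: res = (-3)-3 = -6
j=4: res = (-6)-4 = -10
j=5: res = (-10)-5 = -15
j=6: res = (-15)-6 = -21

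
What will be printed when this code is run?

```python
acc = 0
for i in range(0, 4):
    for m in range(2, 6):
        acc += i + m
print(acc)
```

80

i=0,m=2: acc = 0+2 = 2
i=0,m=3: acc = 2+3 = 5
i=0,m=4: acc = 5+4 = 9
i=0,m=5: acc = 9+5 = 14
i=1,m=2: acc = 14+3 = 17
i=1,m=3: acc = 17+4 = 21
i=1,m=4: acc = 21+5 = 26
i=1,m=5: acc = 26+6 = 32
i=2,m=2: acc = 32+4 = 36
i=2,m=3: acc = 36+5 = 41
i=2,m=4: acc = 41+6 = 47
i=2,m=5: acc = 47+7 = 54
i=3,m=2: acc = 54+5 = 59
i=3,m=3: acc = 59+6 = 65
i=3,m=4: acc = 65+7 = 72
i=3,m=5: acc = 72+8 = 80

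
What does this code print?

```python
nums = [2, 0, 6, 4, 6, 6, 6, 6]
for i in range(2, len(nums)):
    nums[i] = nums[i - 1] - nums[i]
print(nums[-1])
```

-34

i=2: nums[2] = 0-6 = -6 → [2, 0, -6, 4, 6, 6, 6, 6]
i=3: nums[3] = (-6)-4 = -10 → [2, 0, -6, -10, 6, 6, 6, 6]
i=4: nums[4] = (-10)-6 = -16 → [2, 0, -6, -10, -16, 6, 6, 6]
i=5: nums[5] = (-16)-6 = -22 → [2, 0, -6, -10, -16, -22, 6, 6]
i=6: nums[6] = (-22)-6 = -28 → [2, 0, -6, -10, -16, -22, -28, 6]
i=7: nums[7] = (-28)-6 = -34 → [2, 0, -6, -10, -16, -22, -28, -34]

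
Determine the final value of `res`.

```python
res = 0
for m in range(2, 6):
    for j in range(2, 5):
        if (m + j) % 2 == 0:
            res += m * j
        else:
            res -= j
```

m=2,j=2: even sum, res = 0+4 = 4
m=2,j=3: odd sum, res = 4-3 = 1
m=2,j=4: even sum, res = 1+8 = 9
m=3,j=2: odd sum, res = 9-2 = 7
m=3,j=3: even sum, res = 7+9 = 16
m=3,j=4: odd sum, res = 16-4 = 12
m=4,j=2: even sum, res = 12+8 = 20
m=4,j=3: odd sum, res = 20-3 = 17
m=4,j=4: even sum, res = 17+16 = 33
m=5,j=2: odd sum, res = 33-2 = 31
m=5,j=3: even sum, res = 31+15 = 46
m=5,j=4: odd sum, res = 46-4 = 42

42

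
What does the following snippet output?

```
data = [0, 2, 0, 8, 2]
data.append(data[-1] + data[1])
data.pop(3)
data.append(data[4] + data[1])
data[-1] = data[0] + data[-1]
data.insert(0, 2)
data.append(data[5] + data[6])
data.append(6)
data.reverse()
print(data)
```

[6, 10, 6, 4, 2, 0, 2, 0, 2]

append data[-1]+data[1] = 2+2 = 4 → [0, 2, 0, 8, 2, 4]
pop(3) removes 8 → [0, 2, 0, 2, 4]
append data[4]+data[1] = 4+2 = 6 → [0, 2, 0, 2, 4, 6]
data[-1] = data[0]+data[-1] = 0+6 = 6 → [0, 2, 0, 2, 4, 6]
insert 2 at 0 → [2, 0, 2, 0, 2, 4, 6]
append data[5]+data[6] = 4+6 = 10 → [2, 0, 2, 0, 2, 4, 6, 10]
append 6 → [2, 0, 2, 0, 2, 4, 6, 10, 6]
reverse → [6, 10, 6, 4, 2, 0, 2, 0, 2]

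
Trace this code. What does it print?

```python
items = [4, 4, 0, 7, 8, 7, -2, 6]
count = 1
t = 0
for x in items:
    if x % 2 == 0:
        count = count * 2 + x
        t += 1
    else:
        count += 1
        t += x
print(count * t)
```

x=4: even, count = 1*2+4 = 6; t=1
x=4: even, count = 6*2+4 = 16; t=2
x=0: even, count = 16*2+0 = 32; t=3
x=7: not even, count = 32+1 = 33; t=10
x=8: even, count = 33*2+8 = 74; t=11
x=7: not even, count = 74+1 = 75; t=18
x=-2: even, count = 75*2+(-2) = 148; t=19
x=6: even, count = 148*2+6 = 302; t=20
count*t = 302*20 = 6040

6040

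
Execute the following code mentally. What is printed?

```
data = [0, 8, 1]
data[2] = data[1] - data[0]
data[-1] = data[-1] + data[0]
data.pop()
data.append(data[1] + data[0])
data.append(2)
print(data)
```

data[2] = data[1]-data[0] = 8-0 = 8 → [0, 8, 8]
data[-1] = data[-1]+data[0] = 8+0 = 8 → [0, 8, 8]
pop() removes 8 → [0, 8]
append data[1]+data[0] = 8+0 = 8 → [0, 8, 8]
append 2 → [0, 8, 8, 2]

[0, 8, 8, 2]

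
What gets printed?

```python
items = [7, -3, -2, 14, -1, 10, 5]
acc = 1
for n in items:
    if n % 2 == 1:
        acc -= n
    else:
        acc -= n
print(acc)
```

-29

n=7: odd, acc = 1-7 = -6
n=-3: odd, acc = (-6)-(-3) = -3
n=-2: not odd, acc = (-3)-(-2) = -1
n=14: not odd, acc = (-1)-14 = -15
n=-1: odd, acc = (-15)-(-1) = -14
n=10: not odd, acc = (-14)-10 = -24
n=5: odd, acc = (-24)-5 = -29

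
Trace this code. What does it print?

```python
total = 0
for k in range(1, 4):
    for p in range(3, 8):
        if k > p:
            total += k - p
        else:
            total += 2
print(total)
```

30

k=1,p=3: not 1>3, total = 0+2 = 2
k=1,p=4: not 1>4, total = 2+2 = 4
k=1,p=5: not 1>5, total = 4+2 = 6
k=1,p=6: not 1>6, total = 6+2 = 8
k=1,p=7: not 1>7, total = 8+2 = 10
k=2,p=3: not 2>3, total = 10+2 = 12
k=2,p=4: not 2>4, total = 12+2 = 14
k=2,p=5: not 2>5, total = 14+2 = 16
k=2,p=6: not 2>6, total = 16+2 = 18
k=2,p=7: not 2>7, total = 18+2 = 20
k=3,p=3: not 3>3, total = 20+2 = 22
k=3,p=4: not 3>4, total = 22+2 = 24
k=3,p=5: not 3>5, total = 24+2 = 26
k=3,p=6: not 3>6, total = 26+2 = 28
k=3,p=7: not 3>7, total = 28+2 = 30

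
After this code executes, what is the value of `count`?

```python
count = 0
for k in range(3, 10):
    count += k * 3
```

k=3: count = 0+3*3 = 9
k=4: count = 9+4*3 = 21
k=5: count = 21+5*3 = 36
k=6: count = 36+6*3 = 54
k=7: count = 54+7*3 = 75
k=8: count = 75+8*3 = 99
k=9: count = 99+9*3 = 126

126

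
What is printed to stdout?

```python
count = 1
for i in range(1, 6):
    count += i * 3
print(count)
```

46

i=1: count = 1+1*3 = 4
i=2: count = 4+2*3 = 10
i=3: count = 10+3*3 = 19
i=4: count = 19+4*3 = 31
i=5: count = 31+5*3 = 46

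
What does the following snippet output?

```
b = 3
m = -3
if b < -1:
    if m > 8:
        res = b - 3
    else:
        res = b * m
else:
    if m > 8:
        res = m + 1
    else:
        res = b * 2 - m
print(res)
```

9

b=3, m=-3
b < -1 is False; m > 8 is False
→ res = b * 2 - m = 9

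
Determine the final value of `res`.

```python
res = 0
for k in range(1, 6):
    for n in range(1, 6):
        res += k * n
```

k=1,n=1: res = 0+1 = 1
k=1,n=2: res = 1+2 = 3
k=1,n=3: res = 3+3 = 6
k=1,n=4: res = 6+4 = 10
k=1,n=5: res = 10+5 = 15
k=2,n=1: res = 15+2 = 17
k=2,n=2: res = 17+4 = 21
k=2,n=3: res = 21+6 = 27
k=2,n=4: res = 27+8 = 35
k=2,n=5: res = 35+10 = 45
k=3,n=1: res = 45+3 = 48
k=3,n=2: res = 48+6 = 54
k=3,n=3: res = 54+9 = 63
k=3,n=4: res = 63+12 = 75
k=3,n=5: res = 75+15 = 90
k=4,n=1: res = 90+4 = 94
k=4,n=2: res = 94+8 = 102
k=4,n=3: res = 102+12 = 114
k=4,n=4: res = 114+16 = 130
k=4,n=5: res = 130+20 = 150
k=5,n=1: res = 150+5 = 155
k=5,n=2: res = 155+10 = 165
k=5,n=3: res = 165+15 = 180
k=5,n=4: res = 180+20 = 200
k=5,n=5: res = 200+25 = 225

225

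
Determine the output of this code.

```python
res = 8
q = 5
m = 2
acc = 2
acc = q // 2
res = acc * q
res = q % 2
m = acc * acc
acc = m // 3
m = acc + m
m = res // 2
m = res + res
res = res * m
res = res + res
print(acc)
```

acc = 5//2 = 2
res = 2*5 = 10
res = 5%2 = 1
m = 2*2 = 4
acc = 4//3 = 1
m = 1+4 = 5
m = 1//2 = 0
m = 1+1 = 2
res = 1*2 = 2
res = 2+2 = 4

1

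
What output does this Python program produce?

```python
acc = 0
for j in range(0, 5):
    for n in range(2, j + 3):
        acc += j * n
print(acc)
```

j=0,n=2: acc = 0+0 = 0
j=1,n=2: acc = 0+2 = 2
j=1,n=3: acc = 2+3 = 5
j=2,n=2: acc = 5+4 = 9
j=2,n=3: acc = 9+6 = 15
j=2,n=4: acc = 15+8 = 23
j=3,n=2: acc = 23+6 = 29
j=3,n=3: acc = 29+9 = 38
j=3,n=4: acc = 38+12 = 50
j=3,n=5: acc = 50+15 = 65
j=4,n=2: acc = 65+8 = 73
j=4,n=3: acc = 73+12 = 85
j=4,n=4: acc = 85+16 = 101
j=4,n=5: acc = 101+20 = 121
j=4,n=6: acc = 121+24 = 145

145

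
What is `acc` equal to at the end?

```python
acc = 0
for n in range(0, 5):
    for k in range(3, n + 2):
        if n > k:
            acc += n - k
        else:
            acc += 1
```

n=2,k=3: not 2>3, acc = 0+1 = 1
n=3,k=3: not 3>3, acc = 1+1 = 2
n=3,k=4: not 3>4, acc = 2+1 = 3
n=4,k=3: 4>3, acc = 3+1 = 4
n=4,k=4: not 4>4, acc = 4+1 = 5
n=4,k=5: not 4>5, acc = 5+1 = 6

6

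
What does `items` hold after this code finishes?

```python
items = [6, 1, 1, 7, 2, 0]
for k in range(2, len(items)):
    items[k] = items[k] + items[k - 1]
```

k=2: items[2] = 1+1 = 2 → [6, 1, 2, 7, 2, 0]
k=3: items[3] = 7+2 = 9 → [6, 1, 2, 9, 2, 0]
k=4: items[4] = 2+9 = 11 → [6, 1, 2, 9, 11, 0]
k=5: items[5] = 0+11 = 11 → [6, 1, 2, 9, 11, 11]

[6, 1, 2, 9, 11, 11]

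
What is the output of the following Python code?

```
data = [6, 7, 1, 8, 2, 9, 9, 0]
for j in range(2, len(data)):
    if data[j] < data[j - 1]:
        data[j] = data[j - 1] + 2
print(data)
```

[6, 7, 9, 11, 13, 15, 17, 19]

j=2: 1<7, data[2] = 7+2 = 9 → [6, 7, 9, 8, 2, 9, 9, 0]
j=3: 8<9, data[3] = 9+2 = 11 → [6, 7, 9, 11, 2, 9, 9, 0]
j=4: 2<11, data[4] = 11+2 = 13 → [6, 7, 9, 11, 13, 9, 9, 0]
j=5: 9<13, data[5] = 13+2 = 15 → [6, 7, 9, 11, 13, 15, 9, 0]
j=6: 9<15, data[6] = 15+2 = 17 → [6, 7, 9, 11, 13, 15, 17, 0]
j=7: 0<17, data[7] = 17+2 = 19 → [6, 7, 9, 11, 13, 15, 17, 19]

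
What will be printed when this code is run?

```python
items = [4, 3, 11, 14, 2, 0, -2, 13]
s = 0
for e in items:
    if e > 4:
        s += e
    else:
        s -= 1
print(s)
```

33

e=4: not >4, s = 0-1 = -1
e=3: not >4, s = (-1)-1 = -2
e=11: >4, s = (-2)+11 = 9
e=14: >4, s = 9+14 = 23
e=2: not >4, s = 23-1 = 22
e=0: not >4, s = 22-1 = 21
e=-2: not >4, s = 21-1 = 20
e=13: >4, s = 20+13 = 33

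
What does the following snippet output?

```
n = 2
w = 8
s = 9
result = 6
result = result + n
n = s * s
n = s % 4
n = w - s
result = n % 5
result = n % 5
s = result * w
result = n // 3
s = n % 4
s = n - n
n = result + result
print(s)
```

result = 6+2 = 8
n = 9*9 = 81
n = 9%4 = 1
n = 8-9 = -1
result = (-1)%5 = 4
result = (-1)%5 = 4
s = 4*8 = 32
result = (-1)//3 = -1
s = (-1)%4 = 3
s = (-1)-(-1) = 0
n = (-1)+(-1) = -2

0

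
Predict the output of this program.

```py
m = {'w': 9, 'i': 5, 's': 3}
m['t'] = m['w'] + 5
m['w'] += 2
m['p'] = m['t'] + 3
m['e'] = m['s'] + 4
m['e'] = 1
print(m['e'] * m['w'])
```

m['t'] = m['w']+5 = 14 → {'w': 9, 'i': 5, 's': 3, 't': 14}
m['w'] = 9+2 = 11 → {'w': 11, 'i': 5, 's': 3, 't': 14}
m['p'] = m['t']+3 = 17 → {'w': 11, 'i': 5, 's': 3, 't': 14, 'p': 17}
m['e'] = m['s']+4 = 7 → {'w': 11, 'i': 5, 's': 3, 't': 14, 'p': 17, 'e': 7}
m['e'] = 1 → {'w': 11, 'i': 5, 's': 3, 't': 14, 'p': 17, 'e': 1}
m['e']*m['w'] = 1*11 = 11

11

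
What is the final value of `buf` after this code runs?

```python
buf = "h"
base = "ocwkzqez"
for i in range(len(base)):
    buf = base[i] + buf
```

i=0: prepend 'o' → 'oh'
i=1: prepend 'c' → 'coh'
i=2: prepend 'w' → 'wcoh'
i=3: prepend 'k' → 'kwcoh'
i=4: prepend 'z' → 'zkwcoh'
i=5: prepend 'q' → 'qzkwcoh'
i=6: prepend 'e' → 'eqzkwcoh'
i=7: prepend 'z' → 'zeqzkwcoh'

'zeqzkwcoh'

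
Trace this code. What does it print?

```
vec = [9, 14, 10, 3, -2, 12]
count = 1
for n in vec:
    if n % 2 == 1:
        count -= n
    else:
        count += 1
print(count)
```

n=9: odd, count = 1-9 = -8
n=14: not odd, count = (-8)+1 = -7
n=10: not odd, count = (-7)+1 = -6
n=3: odd, count = (-6)-3 = -9
n=-2: not odd, count = (-9)+1 = -8
n=12: not odd, count = (-8)+1 = -7

-7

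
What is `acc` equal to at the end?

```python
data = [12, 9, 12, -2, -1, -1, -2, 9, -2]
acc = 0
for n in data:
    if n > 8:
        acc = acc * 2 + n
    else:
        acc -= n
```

n=12: >8, acc = 0*2+12 = 12
n=9: >8, acc = 12*2+9 = 33
n=12: >8, acc = 33*2+12 = 78
n=-2: not >8, acc = 78-(-2) = 80
n=-1: not >8, acc = 80-(-1) = 81
n=-1: not >8, acc = 81-(-1) = 82
n=-2: not >8, acc = 82-(-2) = 84
n=9: >8, acc = 84*2+9 = 177
n=-2: not >8, acc = 177-(-2) = 179

179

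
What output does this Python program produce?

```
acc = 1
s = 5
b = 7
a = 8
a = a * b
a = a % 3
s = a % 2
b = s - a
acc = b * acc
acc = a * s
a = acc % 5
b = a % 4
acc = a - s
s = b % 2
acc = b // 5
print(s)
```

0

a = 8*7 = 56
a = 56%3 = 2
s = 2%2 = 0
b = 0-2 = -2
acc = (-2)*1 = -2
acc = 2*0 = 0
a = 0%5 = 0
b = 0%4 = 0
acc = 0-0 = 0
s = 0%2 = 0
acc = 0//5 = 0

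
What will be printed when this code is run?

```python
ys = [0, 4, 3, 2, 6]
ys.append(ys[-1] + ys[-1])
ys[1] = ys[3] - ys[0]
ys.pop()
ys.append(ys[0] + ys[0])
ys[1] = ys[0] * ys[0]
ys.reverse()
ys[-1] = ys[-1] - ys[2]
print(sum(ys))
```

append ys[-1]+ys[-1] = 6+6 = 12 → [0, 4, 3, 2, 6, 12]
ys[1] = ys[3]-ys[0] = 2-0 = 2 → [0, 2, 3, 2, 6, 12]
pop() removes 12 → [0, 2, 3, 2, 6]
append ys[0]+ys[0] = 0+0 = 0 → [0, 2, 3, 2, 6, 0]
ys[1] = ys[0]*ys[0] = 0*0 = 0 → [0, 0, 3, 2, 6, 0]
reverse → [0, 6, 2, 3, 0, 0]
ys[-1] = ys[-1]-ys[2] = 0-2 = -2 → [0, 6, 2, 3, 0, -2]
sum = 9

9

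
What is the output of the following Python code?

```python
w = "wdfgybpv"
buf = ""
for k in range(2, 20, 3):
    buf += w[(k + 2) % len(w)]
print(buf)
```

yvfbwg

k=2: add w[4]='y' → 'y'
k=5: add w[7]='v' → 'yv'
k=8: add w[2]='f' → 'yvf'
k=11: add w[5]='b' → 'yvfb'
k=14: add w[0]='w' → 'yvfbw'
k=17: add w[3]='g' → 'yvfbwg'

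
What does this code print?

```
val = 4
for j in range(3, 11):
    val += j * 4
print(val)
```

j=3: val = 4+3*4 = 16
j=4: val = 16+4*4 = 32
j=5: val = 32+5*4 = 52
j=6: val = 52+6*4 = 76
j=7: val = 76+7*4 = 104
j=8: val = 104+8*4 = 136
j=9: val = 136+9*4 = 172
j=10: val = 172+10*4 = 212

212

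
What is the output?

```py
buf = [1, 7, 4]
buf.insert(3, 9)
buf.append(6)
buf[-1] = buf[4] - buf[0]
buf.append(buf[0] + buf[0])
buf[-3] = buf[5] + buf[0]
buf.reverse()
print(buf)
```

insert 9 at 3 → [1, 7, 4, 9]
append 6 → [1, 7, 4, 9, 6]
buf[-1] = buf[4]-buf[0] = 6-1 = 5 → [1, 7, 4, 9, 5]
append buf[0]+buf[0] = 1+1 = 2 → [1, 7, 4, 9, 5, 2]
buf[-3] = buf[5]+buf[0] = 2+1 = 3 → [1, 7, 4, 3, 5, 2]
reverse → [2, 5, 3, 4, 7, 1]

[2, 5, 3, 4, 7, 1]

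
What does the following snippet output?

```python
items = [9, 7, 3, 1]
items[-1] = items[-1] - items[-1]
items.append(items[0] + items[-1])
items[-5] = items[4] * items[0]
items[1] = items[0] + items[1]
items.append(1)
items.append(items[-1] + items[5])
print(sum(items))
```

184

items[-1] = items[-1]-items[-1] = 1-1 = 0 → [9, 7, 3, 0]
append items[0]+items[-1] = 9+0 = 9 → [9, 7, 3, 0, 9]
items[-5] = items[4]*items[0] = 9*9 = 81 → [81, 7, 3, 0, 9]
items[1] = items[0]+items[1] = 81+7 = 88 → [81, 88, 3, 0, 9]
append 1 → [81, 88, 3, 0, 9, 1]
append items[-1]+items[5] = 1+1 = 2 → [81, 88, 3, 0, 9, 1, 2]
sum = 184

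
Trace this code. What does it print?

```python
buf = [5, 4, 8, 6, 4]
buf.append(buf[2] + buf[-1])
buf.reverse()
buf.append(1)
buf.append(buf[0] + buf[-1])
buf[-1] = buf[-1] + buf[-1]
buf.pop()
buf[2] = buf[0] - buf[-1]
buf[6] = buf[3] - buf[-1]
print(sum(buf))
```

append buf[2]+buf[-1] = 8+4 = 12 → [5, 4, 8, 6, 4, 12]
reverse → [12, 4, 6, 8, 4, 5]
append 1 → [12, 4, 6, 8, 4, 5, 1]
append buf[0]+buf[-1] = 12+1 = 13 → [12, 4, 6, 8, 4, 5, 1, 13]
buf[-1] = buf[-1]+buf[-1] = 13+13 = 26 → [12, 4, 6, 8, 4, 5, 1, 26]
pop() removes 26 → [12, 4, 6, 8, 4, 5, 1]
buf[2] = buf[0]-buf[-1] = 12-1 = 11 → [12, 4, 11, 8, 4, 5, 1]
buf[6] = buf[3]-buf[-1] = 8-1 = 7 → [12, 4, 11, 8, 4, 5, 7]
sum = 51

51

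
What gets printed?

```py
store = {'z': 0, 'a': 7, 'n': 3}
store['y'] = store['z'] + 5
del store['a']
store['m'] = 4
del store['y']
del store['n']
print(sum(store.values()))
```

4

store['y'] = store['z']+5 = 5 → {'z': 0, 'a': 7, 'n': 3, 'y': 5}
del 'a' → {'z': 0, 'n': 3, 'y': 5}
store['m'] = 4 → {'z': 0, 'n': 3, 'y': 5, 'm': 4}
del 'y' → {'z': 0, 'n': 3, 'm': 4}
del 'n' → {'z': 0, 'm': 4}
sum of values = 4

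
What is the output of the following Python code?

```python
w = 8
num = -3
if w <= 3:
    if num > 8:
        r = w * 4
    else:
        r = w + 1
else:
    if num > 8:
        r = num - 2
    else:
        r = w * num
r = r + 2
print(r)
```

w=8, num=-3
w <= 3 is False; num > 8 is False
→ r = w * num = -24
r = (-24)+2 = -22

-22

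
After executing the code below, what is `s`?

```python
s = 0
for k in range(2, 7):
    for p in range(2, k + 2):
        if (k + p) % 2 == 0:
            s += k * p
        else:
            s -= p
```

105

k=2,p=2: even sum, s = 0+4 = 4
k=2,p=3: odd sum, s = 4-3 = 1
k=3,p=2: odd sum, s = 1-2 = -1
k=3,p=3: even sum, s = (-1)+9 = 8
k=3,p=4: odd sum, s = 8-4 = 4
k=4,p=2: even sum, s = 4+8 = 12
k=4,p=3: odd sum, s = 12-3 = 9
k=4,p=4: even sum, s = 9+16 = 25
k=4,p=5: odd sum, s = 25-5 = 20
k=5,p=2: odd sum, s = 20-2 = 18
k=5,p=3: even sum, s = 18+15 = 33
k=5,p=4: odd sum, s = 33-4 = 29
k=5,p=5: even sum, s = 29+25 = 54
k=5,p=6: odd sum, s = 54-6 = 48
k=6,p=2: even sum, s = 48+12 = 60
k=6,p=3: odd sum, s = 60-3 = 57
k=6,p=4: even sum, s = 57+24 = 81
k=6,p=5: odd sum, s = 81-5 = 76
k=6,p=6: even sum, s = 76+36 = 112
k=6,p=7: odd sum, s = 112-7 = 105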